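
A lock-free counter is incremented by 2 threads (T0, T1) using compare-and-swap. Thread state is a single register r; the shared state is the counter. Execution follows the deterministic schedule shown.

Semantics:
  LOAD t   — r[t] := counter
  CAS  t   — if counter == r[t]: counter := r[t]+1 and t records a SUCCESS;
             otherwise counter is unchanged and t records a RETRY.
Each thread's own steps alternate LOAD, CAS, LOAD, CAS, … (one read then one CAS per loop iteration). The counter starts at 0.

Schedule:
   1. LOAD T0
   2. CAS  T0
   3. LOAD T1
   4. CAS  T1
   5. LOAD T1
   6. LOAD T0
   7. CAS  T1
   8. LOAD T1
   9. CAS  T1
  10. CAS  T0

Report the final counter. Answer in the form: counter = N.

   1) LOAD T0:  M=0  r_T0=0
   2) CAS  T0:  M=1  r_T0=0 ✓
   3) LOAD T1:  M=1  r_T1=1
   4) CAS  T1:  M=2  r_T1=1 ✓
   5) LOAD T1:  M=2  r_T1=2
   6) LOAD T0:  M=2  r_T0=2
   7) CAS  T1:  M=3  r_T1=2 ✓
   8) LOAD T1:  M=3  r_T1=3
   9) CAS  T1:  M=4  r_T1=3 ✓
  10) CAS  T0:  M=4  r_T0=2 ✗

counter = 4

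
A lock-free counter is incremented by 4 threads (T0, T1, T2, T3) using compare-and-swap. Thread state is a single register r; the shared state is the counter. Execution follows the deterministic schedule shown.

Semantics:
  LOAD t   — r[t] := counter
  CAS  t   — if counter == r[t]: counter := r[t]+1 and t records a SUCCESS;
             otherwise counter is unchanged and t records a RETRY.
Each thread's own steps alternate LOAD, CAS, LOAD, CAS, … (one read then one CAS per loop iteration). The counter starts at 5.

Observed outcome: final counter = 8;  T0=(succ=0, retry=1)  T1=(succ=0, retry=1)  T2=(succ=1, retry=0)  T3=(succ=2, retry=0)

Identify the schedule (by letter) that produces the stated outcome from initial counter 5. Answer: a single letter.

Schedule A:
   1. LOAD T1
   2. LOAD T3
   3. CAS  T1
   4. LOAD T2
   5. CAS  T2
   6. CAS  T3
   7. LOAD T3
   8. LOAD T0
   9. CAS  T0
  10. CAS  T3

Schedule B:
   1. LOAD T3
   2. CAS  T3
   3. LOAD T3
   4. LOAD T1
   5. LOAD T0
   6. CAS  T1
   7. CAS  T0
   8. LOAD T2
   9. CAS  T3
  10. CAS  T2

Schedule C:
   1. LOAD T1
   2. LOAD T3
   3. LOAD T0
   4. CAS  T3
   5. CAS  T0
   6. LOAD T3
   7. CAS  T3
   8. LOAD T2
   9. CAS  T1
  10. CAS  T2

C

Run C:
   1) LOAD T1:  M=5  r_T1=5
   2) LOAD T3:  M=5  r_T3=5
   3) LOAD T0:  M=5  r_T0=5
   4) CAS  T3:  M=6  r_T3=5 ✓
   5) CAS  T0:  M=6  r_T0=5 ✗
   6) LOAD T3:  M=6  r_T3=6
   7) CAS  T3:  M=7  r_T3=6 ✓
   8) LOAD T2:  M=7  r_T2=7
   9) CAS  T1:  M=7  r_T1=5 ✗
  10) CAS  T2:  M=8  r_T2=7 ✓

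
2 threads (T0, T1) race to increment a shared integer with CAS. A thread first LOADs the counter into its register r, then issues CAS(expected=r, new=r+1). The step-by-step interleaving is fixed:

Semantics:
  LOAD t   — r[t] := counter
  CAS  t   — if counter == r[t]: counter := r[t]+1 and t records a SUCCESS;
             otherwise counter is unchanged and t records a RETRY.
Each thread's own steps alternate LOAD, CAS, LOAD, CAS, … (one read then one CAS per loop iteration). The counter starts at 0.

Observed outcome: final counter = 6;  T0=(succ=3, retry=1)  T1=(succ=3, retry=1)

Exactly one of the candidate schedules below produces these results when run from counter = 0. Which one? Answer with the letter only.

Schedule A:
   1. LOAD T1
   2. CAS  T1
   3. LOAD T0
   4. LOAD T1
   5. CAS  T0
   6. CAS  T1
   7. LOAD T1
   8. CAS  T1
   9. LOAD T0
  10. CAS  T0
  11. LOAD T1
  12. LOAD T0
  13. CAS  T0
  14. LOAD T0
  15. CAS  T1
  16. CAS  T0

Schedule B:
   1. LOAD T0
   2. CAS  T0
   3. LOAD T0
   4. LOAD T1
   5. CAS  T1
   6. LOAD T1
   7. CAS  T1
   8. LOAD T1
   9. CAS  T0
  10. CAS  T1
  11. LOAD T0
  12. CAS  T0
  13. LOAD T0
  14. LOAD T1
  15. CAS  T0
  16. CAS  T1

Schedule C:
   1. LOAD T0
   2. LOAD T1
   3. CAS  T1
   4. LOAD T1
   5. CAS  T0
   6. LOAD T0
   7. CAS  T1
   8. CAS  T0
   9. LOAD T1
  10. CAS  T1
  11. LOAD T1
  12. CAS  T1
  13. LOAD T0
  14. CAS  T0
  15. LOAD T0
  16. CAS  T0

Tracing schedule B:
step 1: T0 LOAD ⇒ load; ctr=0 reg=0
step 2: T0 CAS ⇒ ok; ctr=1 reg=0
step 3: T0 LOAD ⇒ load; ctr=1 reg=1
step 4: T1 LOAD ⇒ load; ctr=1 reg=1
step 5: T1 CAS ⇒ ok; ctr=2 reg=1
step 6: T1 LOAD ⇒ load; ctr=2 reg=2
step 7: T1 CAS ⇒ ok; ctr=3 reg=2
step 8: T1 LOAD ⇒ load; ctr=3 reg=3
step 9: T0 CAS ⇒ retry; ctr=3 reg=1
step 10: T1 CAS ⇒ ok; ctr=4 reg=3
step 11: T0 LOAD ⇒ load; ctr=4 reg=4
step 12: T0 CAS ⇒ ok; ctr=5 reg=4
step 13: T0 LOAD ⇒ load; ctr=5 reg=5
step 14: T1 LOAD ⇒ load; ctr=5 reg=5
step 15: T0 CAS ⇒ ok; ctr=6 reg=5
step 16: T1 CAS ⇒ retry; ctr=6 reg=5

B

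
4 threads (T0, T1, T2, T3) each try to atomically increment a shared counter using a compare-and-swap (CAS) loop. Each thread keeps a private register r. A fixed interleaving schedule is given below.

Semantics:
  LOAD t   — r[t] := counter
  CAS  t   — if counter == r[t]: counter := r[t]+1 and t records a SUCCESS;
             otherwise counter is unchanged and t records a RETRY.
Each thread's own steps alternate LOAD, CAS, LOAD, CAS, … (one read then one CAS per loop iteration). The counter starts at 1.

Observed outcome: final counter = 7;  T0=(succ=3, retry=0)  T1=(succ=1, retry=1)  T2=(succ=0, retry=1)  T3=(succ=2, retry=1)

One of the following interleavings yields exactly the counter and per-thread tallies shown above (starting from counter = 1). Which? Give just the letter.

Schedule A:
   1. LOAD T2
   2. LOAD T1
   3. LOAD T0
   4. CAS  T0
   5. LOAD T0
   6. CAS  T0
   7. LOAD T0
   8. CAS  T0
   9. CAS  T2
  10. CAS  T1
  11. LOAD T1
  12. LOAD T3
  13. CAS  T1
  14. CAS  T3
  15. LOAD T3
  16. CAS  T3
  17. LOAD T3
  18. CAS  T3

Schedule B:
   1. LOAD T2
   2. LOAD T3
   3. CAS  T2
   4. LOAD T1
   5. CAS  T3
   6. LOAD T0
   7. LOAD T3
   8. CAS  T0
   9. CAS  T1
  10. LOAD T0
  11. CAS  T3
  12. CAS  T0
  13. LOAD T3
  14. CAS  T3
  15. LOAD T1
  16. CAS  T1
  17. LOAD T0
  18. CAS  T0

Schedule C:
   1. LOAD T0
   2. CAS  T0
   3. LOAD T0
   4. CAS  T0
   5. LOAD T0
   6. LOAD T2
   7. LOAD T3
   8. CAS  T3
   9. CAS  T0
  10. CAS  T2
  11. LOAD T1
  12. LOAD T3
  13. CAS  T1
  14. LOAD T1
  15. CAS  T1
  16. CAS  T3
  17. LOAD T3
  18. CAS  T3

Tracing schedule A:
T2 LOAD — after: cnt=1, r=1 — load
T1 LOAD — after: cnt=1, r=1 — load
T0 LOAD — after: cnt=1, r=1 — load
T0 CAS — after: cnt=2, r=1 — ok
T0 LOAD — after: cnt=2, r=2 — load
T0 CAS — after: cnt=3, r=2 — ok
T0 LOAD — after: cnt=3, r=3 — load
T0 CAS — after: cnt=4, r=3 — ok
T2 CAS — after: cnt=4, r=1 — retry
T1 CAS — after: cnt=4, r=1 — retry
T1 LOAD — after: cnt=4, r=4 — load
T3 LOAD — after: cnt=4, r=4 — load
T1 CAS — after: cnt=5, r=4 — ok
T3 CAS — after: cnt=5, r=4 — retry
T3 LOAD — after: cnt=5, r=5 — load
T3 CAS — after: cnt=6, r=5 — ok
T3 LOAD — after: cnt=6, r=6 — load
T3 CAS — after: cnt=7, r=6 — ok

A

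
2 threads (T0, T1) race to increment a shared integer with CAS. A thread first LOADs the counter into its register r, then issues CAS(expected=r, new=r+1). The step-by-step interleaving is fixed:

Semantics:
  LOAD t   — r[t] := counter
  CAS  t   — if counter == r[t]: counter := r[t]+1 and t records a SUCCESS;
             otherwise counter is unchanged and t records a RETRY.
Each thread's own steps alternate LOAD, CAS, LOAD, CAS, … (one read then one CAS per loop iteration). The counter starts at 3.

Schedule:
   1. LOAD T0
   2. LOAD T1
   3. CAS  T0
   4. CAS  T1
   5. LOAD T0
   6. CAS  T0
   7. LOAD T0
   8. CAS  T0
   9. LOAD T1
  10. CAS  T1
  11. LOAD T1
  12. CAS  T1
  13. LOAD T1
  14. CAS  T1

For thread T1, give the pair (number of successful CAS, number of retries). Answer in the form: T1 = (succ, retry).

T1 = (3, 1)

1. LOAD T0 → mem=3 r[T0]=3 [LOAD]
2. LOAD T1 → mem=3 r[T1]=3 [LOAD]
3. CAS T0 → mem=4 r[T0]=3 [OK]
4. CAS T1 → mem=4 r[T1]=3 [RETRY]
5. LOAD T0 → mem=4 r[T0]=4 [LOAD]
6. CAS T0 → mem=5 r[T0]=4 [OK]
7. LOAD T0 → mem=5 r[T0]=5 [LOAD]
8. CAS T0 → mem=6 r[T0]=5 [OK]
9. LOAD T1 → mem=6 r[T1]=6 [LOAD]
10. CAS T1 → mem=7 r[T1]=6 [OK]
11. LOAD T1 → mem=7 r[T1]=7 [LOAD]
12. CAS T1 → mem=8 r[T1]=7 [OK]
13. LOAD T1 → mem=8 r[T1]=8 [LOAD]
14. CAS T1 → mem=9 r[T1]=8 [OK]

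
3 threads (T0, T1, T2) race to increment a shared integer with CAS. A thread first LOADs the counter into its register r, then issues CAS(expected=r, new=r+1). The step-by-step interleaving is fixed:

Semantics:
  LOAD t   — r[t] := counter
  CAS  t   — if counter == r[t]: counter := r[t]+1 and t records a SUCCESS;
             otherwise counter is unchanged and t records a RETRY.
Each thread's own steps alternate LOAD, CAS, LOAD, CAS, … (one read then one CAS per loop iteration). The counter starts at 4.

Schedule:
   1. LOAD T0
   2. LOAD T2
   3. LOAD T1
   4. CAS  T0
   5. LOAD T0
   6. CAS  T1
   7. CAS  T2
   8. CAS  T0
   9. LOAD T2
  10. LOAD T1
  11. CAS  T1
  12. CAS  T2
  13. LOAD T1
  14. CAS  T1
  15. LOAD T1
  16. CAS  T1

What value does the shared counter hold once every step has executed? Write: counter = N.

1. LOAD T0 → mem=4 r[T0]=4 [LOAD]
2. LOAD T2 → mem=4 r[T2]=4 [LOAD]
3. LOAD T1 → mem=4 r[T1]=4 [LOAD]
4. CAS T0 → mem=5 r[T0]=4 [OK]
5. LOAD T0 → mem=5 r[T0]=5 [LOAD]
6. CAS T1 → mem=5 r[T1]=4 [RETRY]
7. CAS T2 → mem=5 r[T2]=4 [RETRY]
8. CAS T0 → mem=6 r[T0]=5 [OK]
9. LOAD T2 → mem=6 r[T2]=6 [LOAD]
10. LOAD T1 → mem=6 r[T1]=6 [LOAD]
11. CAS T1 → mem=7 r[T1]=6 [OK]
12. CAS T2 → mem=7 r[T2]=6 [RETRY]
13. LOAD T1 → mem=7 r[T1]=7 [LOAD]
14. CAS T1 → mem=8 r[T1]=7 [OK]
15. LOAD T1 → mem=8 r[T1]=8 [LOAD]
16. CAS T1 → mem=9 r[T1]=8 [OK]

counter = 9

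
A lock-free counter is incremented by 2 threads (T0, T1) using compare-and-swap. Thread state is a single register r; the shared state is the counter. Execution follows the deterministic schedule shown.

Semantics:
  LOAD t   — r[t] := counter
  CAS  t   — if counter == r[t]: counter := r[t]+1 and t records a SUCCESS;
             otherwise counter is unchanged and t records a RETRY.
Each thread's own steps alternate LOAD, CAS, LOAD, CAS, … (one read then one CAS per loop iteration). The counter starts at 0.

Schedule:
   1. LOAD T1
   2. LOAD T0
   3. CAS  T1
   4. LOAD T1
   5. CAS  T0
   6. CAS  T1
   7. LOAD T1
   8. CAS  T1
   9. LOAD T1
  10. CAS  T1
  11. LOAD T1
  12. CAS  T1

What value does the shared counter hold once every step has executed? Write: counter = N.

counter = 5

1. LOAD T1 → mem=0 r[T1]=0 [LOAD]
2. LOAD T0 → mem=0 r[T0]=0 [LOAD]
3. CAS T1 → mem=1 r[T1]=0 [OK]
4. LOAD T1 → mem=1 r[T1]=1 [LOAD]
5. CAS T0 → mem=1 r[T0]=0 [RETRY]
6. CAS T1 → mem=2 r[T1]=1 [OK]
7. LOAD T1 → mem=2 r[T1]=2 [LOAD]
8. CAS T1 → mem=3 r[T1]=2 [OK]
9. LOAD T1 → mem=3 r[T1]=3 [LOAD]
10. CAS T1 → mem=4 r[T1]=3 [OK]
11. LOAD T1 → mem=4 r[T1]=4 [LOAD]
12. CAS T1 → mem=5 r[T1]=4 [OK]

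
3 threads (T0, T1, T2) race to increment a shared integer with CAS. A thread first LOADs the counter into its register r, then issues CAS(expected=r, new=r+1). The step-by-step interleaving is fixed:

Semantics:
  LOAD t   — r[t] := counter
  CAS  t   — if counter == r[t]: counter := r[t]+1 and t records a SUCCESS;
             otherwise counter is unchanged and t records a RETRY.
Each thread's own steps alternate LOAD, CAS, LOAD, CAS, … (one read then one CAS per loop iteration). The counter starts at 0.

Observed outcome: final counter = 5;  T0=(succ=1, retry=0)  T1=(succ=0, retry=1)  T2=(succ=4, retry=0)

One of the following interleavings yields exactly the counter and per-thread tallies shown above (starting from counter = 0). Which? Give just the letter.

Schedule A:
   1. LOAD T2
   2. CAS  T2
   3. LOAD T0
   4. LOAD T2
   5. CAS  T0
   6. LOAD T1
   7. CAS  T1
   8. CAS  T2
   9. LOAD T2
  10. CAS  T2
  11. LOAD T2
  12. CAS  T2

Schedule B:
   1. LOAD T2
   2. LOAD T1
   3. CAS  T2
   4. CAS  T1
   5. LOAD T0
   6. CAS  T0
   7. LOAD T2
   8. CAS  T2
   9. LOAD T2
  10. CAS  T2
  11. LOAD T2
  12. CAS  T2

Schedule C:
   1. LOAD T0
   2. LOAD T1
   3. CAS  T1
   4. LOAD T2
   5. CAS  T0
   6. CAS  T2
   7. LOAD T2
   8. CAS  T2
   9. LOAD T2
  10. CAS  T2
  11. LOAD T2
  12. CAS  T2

Run B:
step 1: T2 LOAD ⇒ load; ctr=0 reg=0
step 2: T1 LOAD ⇒ load; ctr=0 reg=0
step 3: T2 CAS ⇒ ok; ctr=1 reg=0
step 4: T1 CAS ⇒ retry; ctr=1 reg=0
step 5: T0 LOAD ⇒ load; ctr=1 reg=1
step 6: T0 CAS ⇒ ok; ctr=2 reg=1
step 7: T2 LOAD ⇒ load; ctr=2 reg=2
step 8: T2 CAS ⇒ ok; ctr=3 reg=2
step 9: T2 LOAD ⇒ load; ctr=3 reg=3
step 10: T2 CAS ⇒ ok; ctr=4 reg=3
step 11: T2 LOAD ⇒ load; ctr=4 reg=4
step 12: T2 CAS ⇒ ok; ctr=5 reg=4

B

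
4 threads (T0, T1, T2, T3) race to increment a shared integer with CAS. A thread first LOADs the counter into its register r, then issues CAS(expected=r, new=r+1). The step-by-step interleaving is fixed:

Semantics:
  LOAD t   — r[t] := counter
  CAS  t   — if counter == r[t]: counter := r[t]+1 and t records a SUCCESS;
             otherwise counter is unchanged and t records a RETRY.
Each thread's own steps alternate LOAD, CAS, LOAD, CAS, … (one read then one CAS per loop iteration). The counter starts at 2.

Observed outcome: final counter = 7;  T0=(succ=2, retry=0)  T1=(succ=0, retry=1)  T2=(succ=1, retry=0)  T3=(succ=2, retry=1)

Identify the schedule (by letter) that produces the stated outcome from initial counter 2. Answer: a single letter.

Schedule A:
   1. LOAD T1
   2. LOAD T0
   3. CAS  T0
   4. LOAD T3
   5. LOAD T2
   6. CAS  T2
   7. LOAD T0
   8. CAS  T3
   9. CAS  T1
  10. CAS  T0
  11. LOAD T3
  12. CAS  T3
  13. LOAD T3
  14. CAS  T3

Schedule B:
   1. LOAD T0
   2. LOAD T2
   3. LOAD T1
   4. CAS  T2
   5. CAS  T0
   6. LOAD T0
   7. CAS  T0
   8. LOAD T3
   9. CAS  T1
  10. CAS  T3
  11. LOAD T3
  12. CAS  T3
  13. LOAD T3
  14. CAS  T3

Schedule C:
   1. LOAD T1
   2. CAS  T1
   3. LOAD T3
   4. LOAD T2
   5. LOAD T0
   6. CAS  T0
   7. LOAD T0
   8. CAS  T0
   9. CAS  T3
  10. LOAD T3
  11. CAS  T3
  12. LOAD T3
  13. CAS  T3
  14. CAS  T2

Run A:
#1 T1 reads 2
#2 T0 reads 2
#3 T0 CAS(2→3) writes; counter now 3
#4 T3 reads 3
#5 T2 reads 3
#6 T2 CAS(3→4) writes; counter now 4
#7 T0 reads 4
#8 T3 CAS(3→4) fails; counter now 4
#9 T1 CAS(2→3) fails; counter now 4
#10 T0 CAS(4→5) writes; counter now 5
#11 T3 reads 5
#12 T3 CAS(5→6) writes; counter now 6
#13 T3 reads 6
#14 T3 CAS(6→7) writes; counter now 7

A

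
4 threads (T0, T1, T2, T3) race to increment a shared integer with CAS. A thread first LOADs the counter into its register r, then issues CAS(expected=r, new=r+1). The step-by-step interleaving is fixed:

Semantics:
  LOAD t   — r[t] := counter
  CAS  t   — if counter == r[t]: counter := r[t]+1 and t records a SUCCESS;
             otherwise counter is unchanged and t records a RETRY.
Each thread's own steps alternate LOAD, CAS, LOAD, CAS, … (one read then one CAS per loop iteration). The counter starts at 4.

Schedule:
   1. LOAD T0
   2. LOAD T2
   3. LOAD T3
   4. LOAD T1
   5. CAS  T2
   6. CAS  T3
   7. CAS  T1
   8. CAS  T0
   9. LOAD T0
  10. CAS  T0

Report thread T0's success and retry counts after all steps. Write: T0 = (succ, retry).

T0 = (1, 1)

1. LOAD T0 → mem=4 r[T0]=4 [LOAD]
2. LOAD T2 → mem=4 r[T2]=4 [LOAD]
3. LOAD T3 → mem=4 r[T3]=4 [LOAD]
4. LOAD T1 → mem=4 r[T1]=4 [LOAD]
5. CAS T2 → mem=5 r[T2]=4 [OK]
6. CAS T3 → mem=5 r[T3]=4 [RETRY]
7. CAS T1 → mem=5 r[T1]=4 [RETRY]
8. CAS T0 → mem=5 r[T0]=4 [RETRY]
9. LOAD T0 → mem=5 r[T0]=5 [LOAD]
10. CAS T0 → mem=6 r[T0]=5 [OK]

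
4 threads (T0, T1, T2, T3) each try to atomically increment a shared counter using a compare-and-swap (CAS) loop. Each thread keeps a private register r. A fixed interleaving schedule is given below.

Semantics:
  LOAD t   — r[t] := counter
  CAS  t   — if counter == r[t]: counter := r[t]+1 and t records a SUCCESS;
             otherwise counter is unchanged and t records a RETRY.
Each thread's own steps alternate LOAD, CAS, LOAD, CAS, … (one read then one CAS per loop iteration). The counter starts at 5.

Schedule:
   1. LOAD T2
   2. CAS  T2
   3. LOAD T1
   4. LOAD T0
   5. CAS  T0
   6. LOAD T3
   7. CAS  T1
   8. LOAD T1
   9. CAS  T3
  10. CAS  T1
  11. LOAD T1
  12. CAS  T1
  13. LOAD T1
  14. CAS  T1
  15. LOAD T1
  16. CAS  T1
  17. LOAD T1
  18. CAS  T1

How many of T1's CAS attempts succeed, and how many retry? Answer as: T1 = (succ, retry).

step 1: T2 LOAD ⇒ load; ctr=5 reg=5
step 2: T2 CAS ⇒ ok; ctr=6 reg=5
step 3: T1 LOAD ⇒ load; ctr=6 reg=6
step 4: T0 LOAD ⇒ load; ctr=6 reg=6
step 5: T0 CAS ⇒ ok; ctr=7 reg=6
step 6: T3 LOAD ⇒ load; ctr=7 reg=7
step 7: T1 CAS ⇒ retry; ctr=7 reg=6
step 8: T1 LOAD ⇒ load; ctr=7 reg=7
step 9: T3 CAS ⇒ ok; ctr=8 reg=7
step 10: T1 CAS ⇒ retry; ctr=8 reg=7
step 11: T1 LOAD ⇒ load; ctr=8 reg=8
step 12: T1 CAS ⇒ ok; ctr=9 reg=8
step 13: T1 LOAD ⇒ load; ctr=9 reg=9
step 14: T1 CAS ⇒ ok; ctr=10 reg=9
step 15: T1 LOAD ⇒ load; ctr=10 reg=10
step 16: T1 CAS ⇒ ok; ctr=11 reg=10
step 17: T1 LOAD ⇒ load; ctr=11 reg=11
step 18: T1 CAS ⇒ ok; ctr=12 reg=11

T1 = (4, 2)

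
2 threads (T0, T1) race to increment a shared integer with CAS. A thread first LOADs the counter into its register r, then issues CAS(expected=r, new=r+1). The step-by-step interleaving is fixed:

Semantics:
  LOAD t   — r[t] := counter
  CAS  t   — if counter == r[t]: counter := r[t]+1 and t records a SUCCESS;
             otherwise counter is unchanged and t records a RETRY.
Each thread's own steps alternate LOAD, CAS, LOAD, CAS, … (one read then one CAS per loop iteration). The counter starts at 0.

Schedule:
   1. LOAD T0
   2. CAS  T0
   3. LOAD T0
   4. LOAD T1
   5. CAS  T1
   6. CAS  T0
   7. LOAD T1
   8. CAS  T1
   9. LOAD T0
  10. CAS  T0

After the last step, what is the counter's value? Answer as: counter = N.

counter = 4

#1 T0 reads 0
#2 T0 CAS(0→1) writes; counter now 1
#3 T0 reads 1
#4 T1 reads 1
#5 T1 CAS(1→2) writes; counter now 2
#6 T0 CAS(1→2) fails; counter now 2
#7 T1 reads 2
#8 T1 CAS(2→3) writes; counter now 3
#9 T0 reads 3
#10 T0 CAS(3→4) writes; counter now 4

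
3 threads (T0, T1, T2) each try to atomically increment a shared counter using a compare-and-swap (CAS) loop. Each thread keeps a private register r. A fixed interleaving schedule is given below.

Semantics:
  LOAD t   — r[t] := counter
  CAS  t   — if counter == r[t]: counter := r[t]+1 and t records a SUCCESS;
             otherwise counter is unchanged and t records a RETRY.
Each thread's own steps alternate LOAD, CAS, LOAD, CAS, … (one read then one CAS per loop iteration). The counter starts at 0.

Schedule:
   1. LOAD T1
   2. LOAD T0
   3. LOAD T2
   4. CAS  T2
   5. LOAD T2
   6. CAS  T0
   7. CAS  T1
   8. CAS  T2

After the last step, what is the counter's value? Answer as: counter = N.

step 1: T1 LOAD ⇒ load; ctr=0 reg=0
step 2: T0 LOAD ⇒ load; ctr=0 reg=0
step 3: T2 LOAD ⇒ load; ctr=0 reg=0
step 4: T2 CAS ⇒ ok; ctr=1 reg=0
step 5: T2 LOAD ⇒ load; ctr=1 reg=1
step 6: T0 CAS ⇒ retry; ctr=1 reg=0
step 7: T1 CAS ⇒ retry; ctr=1 reg=0
step 8: T2 CAS ⇒ ok; ctr=2 reg=1

counter = 2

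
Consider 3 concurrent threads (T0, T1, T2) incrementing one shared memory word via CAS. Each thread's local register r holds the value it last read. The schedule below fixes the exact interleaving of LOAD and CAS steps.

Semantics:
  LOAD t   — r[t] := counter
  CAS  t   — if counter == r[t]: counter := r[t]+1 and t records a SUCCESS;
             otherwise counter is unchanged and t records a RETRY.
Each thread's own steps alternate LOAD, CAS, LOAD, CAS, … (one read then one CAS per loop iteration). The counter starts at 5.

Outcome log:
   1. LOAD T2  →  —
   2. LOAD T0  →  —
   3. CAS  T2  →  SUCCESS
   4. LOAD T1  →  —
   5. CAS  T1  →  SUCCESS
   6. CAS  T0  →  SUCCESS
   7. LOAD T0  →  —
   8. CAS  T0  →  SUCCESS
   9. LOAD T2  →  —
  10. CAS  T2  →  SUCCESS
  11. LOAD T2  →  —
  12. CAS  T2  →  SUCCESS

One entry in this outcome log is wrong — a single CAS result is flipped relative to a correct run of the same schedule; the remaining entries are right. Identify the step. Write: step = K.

step = 6

Re-executing:
1. LOAD T2 → mem=5 r[T2]=5 [LOAD]
2. LOAD T0 → mem=5 r[T0]=5 [LOAD]
3. CAS T2 → mem=6 r[T2]=5 [OK]
4. LOAD T1 → mem=6 r[T1]=6 [LOAD]
5. CAS T1 → mem=7 r[T1]=6 [OK]
6. CAS T0 → mem=7 r[T0]=5 [RETRY]
7. LOAD T0 → mem=7 r[T0]=7 [LOAD]
8. CAS T0 → mem=8 r[T0]=7 [OK]
9. LOAD T2 → mem=8 r[T2]=8 [LOAD]
10. CAS T2 → mem=9 r[T2]=8 [OK]
11. LOAD T2 → mem=9 r[T2]=9 [LOAD]
12. CAS T2 → mem=10 r[T2]=9 [OK]
Log disagrees first at step 6.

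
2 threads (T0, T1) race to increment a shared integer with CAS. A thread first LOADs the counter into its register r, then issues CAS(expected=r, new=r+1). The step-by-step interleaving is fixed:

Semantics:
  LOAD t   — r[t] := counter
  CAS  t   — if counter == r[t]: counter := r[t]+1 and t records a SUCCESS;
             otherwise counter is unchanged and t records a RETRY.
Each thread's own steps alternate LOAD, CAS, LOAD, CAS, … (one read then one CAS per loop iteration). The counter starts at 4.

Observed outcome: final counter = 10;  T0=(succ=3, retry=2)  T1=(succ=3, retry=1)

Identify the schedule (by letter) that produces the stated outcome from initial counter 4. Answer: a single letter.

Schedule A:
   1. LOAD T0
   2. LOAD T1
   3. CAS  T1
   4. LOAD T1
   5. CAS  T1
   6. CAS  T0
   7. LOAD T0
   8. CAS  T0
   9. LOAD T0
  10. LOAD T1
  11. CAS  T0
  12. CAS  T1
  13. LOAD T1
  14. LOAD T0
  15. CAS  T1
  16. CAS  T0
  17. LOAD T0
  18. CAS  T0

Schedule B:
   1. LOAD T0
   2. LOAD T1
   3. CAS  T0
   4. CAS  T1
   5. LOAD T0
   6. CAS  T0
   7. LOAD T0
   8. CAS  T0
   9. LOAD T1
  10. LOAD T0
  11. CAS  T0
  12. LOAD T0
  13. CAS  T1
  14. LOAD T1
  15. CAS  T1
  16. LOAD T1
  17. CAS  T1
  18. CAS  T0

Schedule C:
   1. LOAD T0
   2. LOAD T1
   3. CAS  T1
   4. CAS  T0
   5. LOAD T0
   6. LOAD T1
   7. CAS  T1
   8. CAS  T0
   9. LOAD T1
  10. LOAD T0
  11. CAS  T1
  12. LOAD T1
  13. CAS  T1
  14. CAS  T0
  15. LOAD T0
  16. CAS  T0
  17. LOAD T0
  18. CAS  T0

Tracing schedule A:
#1 T0 reads 4
#2 T1 reads 4
#3 T1 CAS(4→5) writes; counter now 5
#4 T1 reads 5
#5 T1 CAS(5→6) writes; counter now 6
#6 T0 CAS(4→5) fails; counter now 6
#7 T0 reads 6
#8 T0 CAS(6→7) writes; counter now 7
#9 T0 reads 7
#10 T1 reads 7
#11 T0 CAS(7→8) writes; counter now 8
#12 T1 CAS(7→8) fails; counter now 8
#13 T1 reads 8
#14 T0 reads 8
#15 T1 CAS(8→9) writes; counter now 9
#16 T0 CAS(8→9) fails; counter now 9
#17 T0 reads 9
#18 T0 CAS(9→10) writes; counter now 10

A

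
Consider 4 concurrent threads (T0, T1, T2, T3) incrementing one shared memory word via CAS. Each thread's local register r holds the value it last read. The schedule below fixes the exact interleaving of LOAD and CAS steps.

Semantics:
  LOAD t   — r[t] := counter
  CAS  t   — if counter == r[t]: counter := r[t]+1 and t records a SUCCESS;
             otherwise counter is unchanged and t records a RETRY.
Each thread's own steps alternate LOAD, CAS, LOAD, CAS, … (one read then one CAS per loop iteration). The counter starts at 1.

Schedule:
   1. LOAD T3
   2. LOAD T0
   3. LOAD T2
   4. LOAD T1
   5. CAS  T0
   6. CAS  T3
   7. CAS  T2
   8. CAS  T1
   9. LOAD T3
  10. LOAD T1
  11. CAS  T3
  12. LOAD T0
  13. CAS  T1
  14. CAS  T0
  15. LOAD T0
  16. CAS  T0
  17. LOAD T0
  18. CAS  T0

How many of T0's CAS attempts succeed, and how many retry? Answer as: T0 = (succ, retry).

T0 = (4, 0)

T3 LOAD — after: cnt=1, r=1 — load
T0 LOAD — after: cnt=1, r=1 — load
T2 LOAD — after: cnt=1, r=1 — load
T1 LOAD — after: cnt=1, r=1 — load
T0 CAS — after: cnt=2, r=1 — ok
T3 CAS — after: cnt=2, r=1 — retry
T2 CAS — after: cnt=2, r=1 — retry
T1 CAS — after: cnt=2, r=1 — retry
T3 LOAD — after: cnt=2, r=2 — load
T1 LOAD — after: cnt=2, r=2 — load
T3 CAS — after: cnt=3, r=2 — ok
T0 LOAD — after: cnt=3, r=3 — load
T1 CAS — after: cnt=3, r=2 — retry
T0 CAS — after: cnt=4, r=3 — ok
T0 LOAD — after: cnt=4, r=4 — load
T0 CAS — after: cnt=5, r=4 — ok
T0 LOAD — after: cnt=5, r=5 — load
T0 CAS — after: cnt=6, r=5 — ok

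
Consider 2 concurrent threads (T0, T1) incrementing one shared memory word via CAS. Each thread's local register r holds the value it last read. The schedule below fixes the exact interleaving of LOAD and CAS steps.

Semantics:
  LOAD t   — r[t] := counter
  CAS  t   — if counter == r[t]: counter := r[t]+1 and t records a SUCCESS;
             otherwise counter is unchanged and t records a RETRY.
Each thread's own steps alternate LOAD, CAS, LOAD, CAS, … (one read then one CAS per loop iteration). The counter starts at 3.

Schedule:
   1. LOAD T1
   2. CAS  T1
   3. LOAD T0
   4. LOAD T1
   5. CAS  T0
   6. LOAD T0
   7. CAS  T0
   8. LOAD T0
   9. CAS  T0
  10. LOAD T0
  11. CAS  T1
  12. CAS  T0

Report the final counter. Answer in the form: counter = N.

T1 LOAD — after: cnt=3, r=3 — load
T1 CAS — after: cnt=4, r=3 — ok
T0 LOAD — after: cnt=4, r=4 — load
T1 LOAD — after: cnt=4, r=4 — load
T0 CAS — after: cnt=5, r=4 — ok
T0 LOAD — after: cnt=5, r=5 — load
T0 CAS — after: cnt=6, r=5 — ok
T0 LOAD — after: cnt=6, r=6 — load
T0 CAS — after: cnt=7, r=6 — ok
T0 LOAD — after: cnt=7, r=7 — load
T1 CAS — after: cnt=7, r=4 — retry
T0 CAS — after: cnt=8, r=7 — ok

counter = 8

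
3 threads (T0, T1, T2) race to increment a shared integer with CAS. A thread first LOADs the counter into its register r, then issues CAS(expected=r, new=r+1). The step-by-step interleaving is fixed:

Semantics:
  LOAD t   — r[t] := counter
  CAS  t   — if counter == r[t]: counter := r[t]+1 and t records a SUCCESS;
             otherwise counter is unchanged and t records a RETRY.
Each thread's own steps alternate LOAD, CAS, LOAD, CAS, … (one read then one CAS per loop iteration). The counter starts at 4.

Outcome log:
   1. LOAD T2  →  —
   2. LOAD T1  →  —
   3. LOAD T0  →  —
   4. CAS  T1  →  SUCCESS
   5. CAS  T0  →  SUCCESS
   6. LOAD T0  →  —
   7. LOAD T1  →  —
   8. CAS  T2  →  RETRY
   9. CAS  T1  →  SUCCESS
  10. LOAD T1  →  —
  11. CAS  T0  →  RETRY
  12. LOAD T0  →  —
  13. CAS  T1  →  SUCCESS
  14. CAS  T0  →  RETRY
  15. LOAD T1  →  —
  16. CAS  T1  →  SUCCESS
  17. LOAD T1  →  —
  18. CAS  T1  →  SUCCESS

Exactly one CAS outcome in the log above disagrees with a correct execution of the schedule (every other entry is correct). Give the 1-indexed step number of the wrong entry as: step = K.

step = 5

Reference trace:
   1) LOAD T2:  M=4  r_T2=4
   2) LOAD T1:  M=4  r_T1=4
   3) LOAD T0:  M=4  r_T0=4
   4) CAS  T1:  M=5  r_T1=4 ✓
   5) CAS  T0:  M=5  r_T0=4 ✗
   6) LOAD T0:  M=5  r_T0=5
   7) LOAD T1:  M=5  r_T1=5
   8) CAS  T2:  M=5  r_T2=4 ✗
   9) CAS  T1:  M=6  r_T1=5 ✓
  10) LOAD T1:  M=6  r_T1=6
  11) CAS  T0:  M=6  r_T0=5 ✗
  12) LOAD T0:  M=6  r_T0=6
  13) CAS  T1:  M=7  r_T1=6 ✓
  14) CAS  T0:  M=7  r_T0=6 ✗
  15) LOAD T1:  M=7  r_T1=7
  16) CAS  T1:  M=8  r_T1=7 ✓
  17) LOAD T1:  M=8  r_T1=8
  18) CAS  T1:  M=9  r_T1=8 ✓
Mismatch at 5.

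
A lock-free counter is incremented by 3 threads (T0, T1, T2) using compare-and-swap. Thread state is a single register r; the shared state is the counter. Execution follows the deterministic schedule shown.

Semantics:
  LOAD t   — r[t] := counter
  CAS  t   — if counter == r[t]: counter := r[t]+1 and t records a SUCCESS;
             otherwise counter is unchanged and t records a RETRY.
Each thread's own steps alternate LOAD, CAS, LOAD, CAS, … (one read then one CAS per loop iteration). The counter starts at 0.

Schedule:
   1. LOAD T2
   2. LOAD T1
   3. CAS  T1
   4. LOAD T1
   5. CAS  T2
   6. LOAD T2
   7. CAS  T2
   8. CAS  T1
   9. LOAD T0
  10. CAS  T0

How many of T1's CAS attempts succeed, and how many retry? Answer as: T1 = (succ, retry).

T1 = (1, 1)

T2 LOAD — after: cnt=0, r=0 — load
T1 LOAD — after: cnt=0, r=0 — load
T1 CAS — after: cnt=1, r=0 — ok
T1 LOAD — after: cnt=1, r=1 — load
T2 CAS — after: cnt=1, r=0 — retry
T2 LOAD — after: cnt=1, r=1 — load
T2 CAS — after: cnt=2, r=1 — ok
T1 CAS — after: cnt=2, r=1 — retry
T0 LOAD — after: cnt=2, r=2 — load
T0 CAS — after: cnt=3, r=2 — ok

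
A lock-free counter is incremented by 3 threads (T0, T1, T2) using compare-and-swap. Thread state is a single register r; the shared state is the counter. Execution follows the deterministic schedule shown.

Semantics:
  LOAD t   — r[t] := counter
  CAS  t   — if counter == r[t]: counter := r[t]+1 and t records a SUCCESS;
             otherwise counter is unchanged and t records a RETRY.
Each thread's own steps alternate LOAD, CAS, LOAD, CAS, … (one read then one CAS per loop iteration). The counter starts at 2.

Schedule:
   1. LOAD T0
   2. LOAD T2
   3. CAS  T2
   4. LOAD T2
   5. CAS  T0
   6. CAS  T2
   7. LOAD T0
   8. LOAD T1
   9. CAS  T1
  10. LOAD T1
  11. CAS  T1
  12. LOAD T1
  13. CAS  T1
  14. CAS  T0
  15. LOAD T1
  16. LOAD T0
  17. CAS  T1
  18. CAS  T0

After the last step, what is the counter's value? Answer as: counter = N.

[1] T0.load  rd  (counter 2, T0.r 2)
[2] T2.load  rd  (counter 2, T2.r 2)
[3] T2.cas  hit  (counter 3, T2.r 2)
[4] T2.load  rd  (counter 3, T2.r 3)
[5] T0.cas  miss  (counter 3, T0.r 2)
[6] T2.cas  hit  (counter 4, T2.r 3)
[7] T0.load  rd  (counter 4, T0.r 4)
[8] T1.load  rd  (counter 4, T1.r 4)
[9] T1.cas  hit  (counter 5, T1.r 4)
[10] T1.load  rd  (counter 5, T1.r 5)
[11] T1.cas  hit  (counter 6, T1.r 5)
[12] T1.load  rd  (counter 6, T1.r 6)
[13] T1.cas  hit  (counter 7, T1.r 6)
[14] T0.cas  miss  (counter 7, T0.r 4)
[15] T1.load  rd  (counter 7, T1.r 7)
[16] T0.load  rd  (counter 7, T0.r 7)
[17] T1.cas  hit  (counter 8, T1.r 7)
[18] T0.cas  miss  (counter 8, T0.r 7)

counter = 8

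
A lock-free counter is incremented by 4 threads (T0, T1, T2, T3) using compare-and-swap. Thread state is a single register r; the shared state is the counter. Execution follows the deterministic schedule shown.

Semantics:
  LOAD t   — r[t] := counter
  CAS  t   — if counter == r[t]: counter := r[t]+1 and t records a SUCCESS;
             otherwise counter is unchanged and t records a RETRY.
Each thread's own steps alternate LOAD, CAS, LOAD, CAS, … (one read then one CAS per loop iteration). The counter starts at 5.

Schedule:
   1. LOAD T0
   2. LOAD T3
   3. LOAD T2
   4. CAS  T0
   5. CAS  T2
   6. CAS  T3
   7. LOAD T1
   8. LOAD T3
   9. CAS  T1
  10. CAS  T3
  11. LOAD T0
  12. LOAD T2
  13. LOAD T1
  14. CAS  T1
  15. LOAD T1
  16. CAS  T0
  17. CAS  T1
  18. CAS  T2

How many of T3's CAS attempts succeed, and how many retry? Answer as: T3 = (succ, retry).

#1 T0 reads 5
#2 T3 reads 5
#3 T2 reads 5
#4 T0 CAS(5→6) writes; counter now 6
#5 T2 CAS(5→6) fails; counter now 6
#6 T3 CAS(5→6) fails; counter now 6
#7 T1 reads 6
#8 T3 reads 6
#9 T1 CAS(6→7) writes; counter now 7
#10 T3 CAS(6→7) fails; counter now 7
#11 T0 reads 7
#12 T2 reads 7
#13 T1 reads 7
#14 T1 CAS(7→8) writes; counter now 8
#15 T1 reads 8
#16 T0 CAS(7→8) fails; counter now 8
#17 T1 CAS(8→9) writes; counter now 9
#18 T2 CAS(7→8) fails; counter now 9

T3 = (0, 2)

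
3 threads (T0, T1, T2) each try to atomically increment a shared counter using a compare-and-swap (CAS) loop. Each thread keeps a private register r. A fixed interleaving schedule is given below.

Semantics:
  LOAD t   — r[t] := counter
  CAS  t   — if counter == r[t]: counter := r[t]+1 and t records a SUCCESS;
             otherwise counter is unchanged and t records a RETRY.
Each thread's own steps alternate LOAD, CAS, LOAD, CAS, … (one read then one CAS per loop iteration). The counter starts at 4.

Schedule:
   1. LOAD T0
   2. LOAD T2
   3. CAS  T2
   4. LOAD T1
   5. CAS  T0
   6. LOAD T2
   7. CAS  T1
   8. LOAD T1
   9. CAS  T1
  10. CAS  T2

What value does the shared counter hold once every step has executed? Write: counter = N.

counter = 7

step 1: T0 LOAD ⇒ load; ctr=4 reg=4
step 2: T2 LOAD ⇒ load; ctr=4 reg=4
step 3: T2 CAS ⇒ ok; ctr=5 reg=4
step 4: T1 LOAD ⇒ load; ctr=5 reg=5
step 5: T0 CAS ⇒ retry; ctr=5 reg=4
step 6: T2 LOAD ⇒ load; ctr=5 reg=5
step 7: T1 CAS ⇒ ok; ctr=6 reg=5
step 8: T1 LOAD ⇒ load; ctr=6 reg=6
step 9: T1 CAS ⇒ ok; ctr=7 reg=6
step 10: T2 CAS ⇒ retry; ctr=7 reg=5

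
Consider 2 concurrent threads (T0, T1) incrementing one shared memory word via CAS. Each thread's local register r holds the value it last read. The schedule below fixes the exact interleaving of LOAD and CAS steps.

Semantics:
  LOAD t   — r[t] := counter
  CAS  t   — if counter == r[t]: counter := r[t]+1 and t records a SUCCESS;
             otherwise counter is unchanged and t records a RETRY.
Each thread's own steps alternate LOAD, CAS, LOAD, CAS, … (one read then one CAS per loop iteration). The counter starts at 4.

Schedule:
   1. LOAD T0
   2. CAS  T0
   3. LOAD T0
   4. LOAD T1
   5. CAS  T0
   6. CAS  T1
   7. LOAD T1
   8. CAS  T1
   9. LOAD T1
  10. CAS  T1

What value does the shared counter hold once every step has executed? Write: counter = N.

counter = 8

[1] T0.load  rd  (counter 4, T0.r 4)
[2] T0.cas  hit  (counter 5, T0.r 4)
[3] T0.load  rd  (counter 5, T0.r 5)
[4] T1.load  rd  (counter 5, T1.r 5)
[5] T0.cas  hit  (counter 6, T0.r 5)
[6] T1.cas  miss  (counter 6, T1.r 5)
[7] T1.load  rd  (counter 6, T1.r 6)
[8] T1.cas  hit  (counter 7, T1.r 6)
[9] T1.load  rd  (counter 7, T1.r 7)
[10] T1.cas  hit  (counter 8, T1.r 7)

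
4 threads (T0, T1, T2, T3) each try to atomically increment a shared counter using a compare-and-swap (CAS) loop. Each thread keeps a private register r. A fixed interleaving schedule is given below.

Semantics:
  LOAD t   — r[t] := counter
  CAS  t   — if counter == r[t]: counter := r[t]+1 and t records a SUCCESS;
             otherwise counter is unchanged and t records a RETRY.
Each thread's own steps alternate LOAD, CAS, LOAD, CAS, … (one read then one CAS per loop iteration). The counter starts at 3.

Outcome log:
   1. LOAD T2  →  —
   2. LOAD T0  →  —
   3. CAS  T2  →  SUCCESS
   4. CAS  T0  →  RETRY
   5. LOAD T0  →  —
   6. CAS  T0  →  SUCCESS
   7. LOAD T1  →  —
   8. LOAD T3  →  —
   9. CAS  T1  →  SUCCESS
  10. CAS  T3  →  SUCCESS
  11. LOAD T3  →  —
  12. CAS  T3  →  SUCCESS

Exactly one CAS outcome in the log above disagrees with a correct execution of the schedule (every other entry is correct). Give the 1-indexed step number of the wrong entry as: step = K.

step = 10

Correct run:
[1] T2.load  rd  (counter 3, T2.r 3)
[2] T0.load  rd  (counter 3, T0.r 3)
[3] T2.cas  hit  (counter 4, T2.r 3)
[4] T0.cas  miss  (counter 4, T0.r 3)
[5] T0.load  rd  (counter 4, T0.r 4)
[6] T0.cas  hit  (counter 5, T0.r 4)
[7] T1.load  rd  (counter 5, T1.r 5)
[8] T3.load  rd  (counter 5, T3.r 5)
[9] T1.cas  hit  (counter 6, T1.r 5)
[10] T3.cas  miss  (counter 6, T3.r 5)
[11] T3.load  rd  (counter 6, T3.r 6)
[12] T3.cas  hit  (counter 7, T3.r 6)
Log disagrees first at step 10.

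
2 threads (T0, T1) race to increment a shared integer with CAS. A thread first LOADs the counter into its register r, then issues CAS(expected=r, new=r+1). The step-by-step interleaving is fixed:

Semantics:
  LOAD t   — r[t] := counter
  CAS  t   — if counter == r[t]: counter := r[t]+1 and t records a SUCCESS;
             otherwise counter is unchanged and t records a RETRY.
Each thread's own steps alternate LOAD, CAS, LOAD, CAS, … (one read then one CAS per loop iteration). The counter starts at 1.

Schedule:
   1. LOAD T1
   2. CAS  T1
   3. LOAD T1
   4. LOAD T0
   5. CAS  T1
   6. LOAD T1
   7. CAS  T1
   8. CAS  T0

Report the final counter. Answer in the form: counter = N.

[1] T1.load  rd  (counter 1, T1.r 1)
[2] T1.cas  hit  (counter 2, T1.r 1)
[3] T1.load  rd  (counter 2, T1.r 2)
[4] T0.load  rd  (counter 2, T0.r 2)
[5] T1.cas  hit  (counter 3, T1.r 2)
[6] T1.load  rd  (counter 3, T1.r 3)
[7] T1.cas  hit  (counter 4, T1.r 3)
[8] T0.cas  miss  (counter 4, T0.r 2)

counter = 4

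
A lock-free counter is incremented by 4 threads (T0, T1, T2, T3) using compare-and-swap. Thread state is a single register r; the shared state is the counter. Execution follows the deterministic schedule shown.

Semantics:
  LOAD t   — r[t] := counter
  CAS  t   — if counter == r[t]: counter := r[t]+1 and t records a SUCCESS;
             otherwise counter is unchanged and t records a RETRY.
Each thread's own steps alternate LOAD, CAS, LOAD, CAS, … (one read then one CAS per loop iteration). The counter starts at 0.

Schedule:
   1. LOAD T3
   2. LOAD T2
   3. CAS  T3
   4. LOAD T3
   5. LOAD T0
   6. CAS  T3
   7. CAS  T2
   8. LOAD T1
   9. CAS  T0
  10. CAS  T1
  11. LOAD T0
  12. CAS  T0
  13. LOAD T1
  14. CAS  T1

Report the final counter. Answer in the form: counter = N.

counter = 5

   1) LOAD T3:  M=0  r_T3=0
   2) LOAD T2:  M=0  r_T2=0
   3) CAS  T3:  M=1  r_T3=0 ✓
   4) LOAD T3:  M=1  r_T3=1
   5) LOAD T0:  M=1  r_T0=1
   6) CAS  T3:  M=2  r_T3=1 ✓
   7) CAS  T2:  M=2  r_T2=0 ✗
   8) LOAD T1:  M=2  r_T1=2
   9) CAS  T0:  M=2  r_T0=1 ✗
  10) CAS  T1:  M=3  r_T1=2 ✓
  11) LOAD T0:  M=3  r_T0=3
  12) CAS  T0:  M=4  r_T0=3 ✓
  13) LOAD T1:  M=4  r_T1=4
  14) CAS  T1:  M=5  r_T1=4 ✓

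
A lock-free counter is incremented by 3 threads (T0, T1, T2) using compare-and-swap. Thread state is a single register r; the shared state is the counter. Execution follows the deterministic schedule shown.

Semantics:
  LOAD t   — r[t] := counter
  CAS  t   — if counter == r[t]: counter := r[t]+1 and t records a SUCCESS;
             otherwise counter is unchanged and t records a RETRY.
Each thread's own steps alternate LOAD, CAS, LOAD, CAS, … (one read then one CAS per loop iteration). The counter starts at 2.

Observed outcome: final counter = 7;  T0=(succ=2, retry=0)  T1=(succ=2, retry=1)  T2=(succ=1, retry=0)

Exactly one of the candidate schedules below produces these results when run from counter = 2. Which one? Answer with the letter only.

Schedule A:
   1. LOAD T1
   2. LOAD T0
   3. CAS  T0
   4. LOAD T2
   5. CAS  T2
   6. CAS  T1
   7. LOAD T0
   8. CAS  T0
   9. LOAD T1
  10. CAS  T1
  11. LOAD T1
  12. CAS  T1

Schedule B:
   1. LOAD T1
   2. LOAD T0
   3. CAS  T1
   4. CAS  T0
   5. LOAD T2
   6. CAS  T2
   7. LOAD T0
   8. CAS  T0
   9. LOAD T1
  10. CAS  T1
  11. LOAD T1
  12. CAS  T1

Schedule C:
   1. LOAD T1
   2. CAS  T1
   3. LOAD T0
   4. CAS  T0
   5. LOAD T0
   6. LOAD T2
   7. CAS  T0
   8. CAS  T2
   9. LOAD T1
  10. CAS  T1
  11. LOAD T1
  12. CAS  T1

A

Tracing schedule A:
[1] T1.load  rd  (counter 2, T1.r 2)
[2] T0.load  rd  (counter 2, T0.r 2)
[3] T0.cas  hit  (counter 3, T0.r 2)
[4] T2.load  rd  (counter 3, T2.r 3)
[5] T2.cas  hit  (counter 4, T2.r 3)
[6] T1.cas  miss  (counter 4, T1.r 2)
[7] T0.load  rd  (counter 4, T0.r 4)
[8] T0.cas  hit  (counter 5, T0.r 4)
[9] T1.load  rd  (counter 5, T1.r 5)
[10] T1.cas  hit  (counter 6, T1.r 5)
[11] T1.load  rd  (counter 6, T1.r 6)
[12] T1.cas  hit  (counter 7, T1.r 6)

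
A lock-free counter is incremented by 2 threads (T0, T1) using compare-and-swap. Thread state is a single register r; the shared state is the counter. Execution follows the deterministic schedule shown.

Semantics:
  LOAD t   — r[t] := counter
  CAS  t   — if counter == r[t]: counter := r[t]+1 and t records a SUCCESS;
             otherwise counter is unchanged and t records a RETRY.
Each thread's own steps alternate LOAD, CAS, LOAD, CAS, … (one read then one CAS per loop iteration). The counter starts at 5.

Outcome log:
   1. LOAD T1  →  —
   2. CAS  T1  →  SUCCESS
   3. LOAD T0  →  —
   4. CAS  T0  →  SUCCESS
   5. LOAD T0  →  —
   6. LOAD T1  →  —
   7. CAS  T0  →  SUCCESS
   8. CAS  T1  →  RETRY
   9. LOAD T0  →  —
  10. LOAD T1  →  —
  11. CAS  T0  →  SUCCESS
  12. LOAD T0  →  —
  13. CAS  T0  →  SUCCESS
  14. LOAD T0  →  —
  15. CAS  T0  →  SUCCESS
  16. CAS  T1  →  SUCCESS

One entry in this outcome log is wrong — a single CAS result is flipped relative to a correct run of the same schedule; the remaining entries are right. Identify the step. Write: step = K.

step = 16

Reference trace:
#1 T1 reads 5
#2 T1 CAS(5→6) writes; counter now 6
#3 T0 reads 6
#4 T0 CAS(6→7) writes; counter now 7
#5 T0 reads 7
#6 T1 reads 7
#7 T0 CAS(7→8) writes; counter now 8
#8 T1 CAS(7→8) fails; counter now 8
#9 T0 reads 8
#10 T1 reads 8
#11 T0 CAS(8→9) writes; counter now 9
#12 T0 reads 9
#13 T0 CAS(9→10) writes; counter now 10
#14 T0 reads 10
#15 T0 CAS(10→11) writes; counter now 11
#16 T1 CAS(8→9) fails; counter now 11
Log disagrees first at step 16.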